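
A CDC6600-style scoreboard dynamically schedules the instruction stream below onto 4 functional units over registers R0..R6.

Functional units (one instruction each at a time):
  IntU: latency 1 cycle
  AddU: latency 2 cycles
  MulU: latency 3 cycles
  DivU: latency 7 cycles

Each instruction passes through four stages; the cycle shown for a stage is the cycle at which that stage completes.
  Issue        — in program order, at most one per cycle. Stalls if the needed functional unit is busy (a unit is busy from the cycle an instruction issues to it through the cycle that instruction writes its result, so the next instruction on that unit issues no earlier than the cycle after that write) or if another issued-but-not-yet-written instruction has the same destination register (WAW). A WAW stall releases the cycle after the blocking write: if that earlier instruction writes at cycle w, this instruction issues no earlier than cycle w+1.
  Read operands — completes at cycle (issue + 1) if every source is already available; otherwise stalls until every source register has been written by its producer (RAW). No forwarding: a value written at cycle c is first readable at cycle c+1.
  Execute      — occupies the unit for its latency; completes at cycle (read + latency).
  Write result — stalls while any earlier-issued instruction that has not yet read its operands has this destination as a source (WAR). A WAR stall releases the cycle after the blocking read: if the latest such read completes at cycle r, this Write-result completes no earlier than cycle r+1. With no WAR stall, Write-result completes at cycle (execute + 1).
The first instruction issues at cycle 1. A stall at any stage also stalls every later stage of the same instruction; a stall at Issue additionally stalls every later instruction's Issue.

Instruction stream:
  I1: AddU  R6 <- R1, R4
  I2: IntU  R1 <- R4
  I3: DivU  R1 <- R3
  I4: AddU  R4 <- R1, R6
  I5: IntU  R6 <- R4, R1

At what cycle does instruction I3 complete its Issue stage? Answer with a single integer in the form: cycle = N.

cycle = 6

  I1 | 1 | 2 | 4 | 5
  I2 | 2 | 3 | 4 | 5
  I3 | 6 | 7 | 14 | 15   WAW R1: wait I2 write@5
  I4 | 7 | 16 | 18 | 19   RAW R1: wait I3 write@15
  I5 | 8 | 20 | 21 | 22   RAW R4: wait I4 write@19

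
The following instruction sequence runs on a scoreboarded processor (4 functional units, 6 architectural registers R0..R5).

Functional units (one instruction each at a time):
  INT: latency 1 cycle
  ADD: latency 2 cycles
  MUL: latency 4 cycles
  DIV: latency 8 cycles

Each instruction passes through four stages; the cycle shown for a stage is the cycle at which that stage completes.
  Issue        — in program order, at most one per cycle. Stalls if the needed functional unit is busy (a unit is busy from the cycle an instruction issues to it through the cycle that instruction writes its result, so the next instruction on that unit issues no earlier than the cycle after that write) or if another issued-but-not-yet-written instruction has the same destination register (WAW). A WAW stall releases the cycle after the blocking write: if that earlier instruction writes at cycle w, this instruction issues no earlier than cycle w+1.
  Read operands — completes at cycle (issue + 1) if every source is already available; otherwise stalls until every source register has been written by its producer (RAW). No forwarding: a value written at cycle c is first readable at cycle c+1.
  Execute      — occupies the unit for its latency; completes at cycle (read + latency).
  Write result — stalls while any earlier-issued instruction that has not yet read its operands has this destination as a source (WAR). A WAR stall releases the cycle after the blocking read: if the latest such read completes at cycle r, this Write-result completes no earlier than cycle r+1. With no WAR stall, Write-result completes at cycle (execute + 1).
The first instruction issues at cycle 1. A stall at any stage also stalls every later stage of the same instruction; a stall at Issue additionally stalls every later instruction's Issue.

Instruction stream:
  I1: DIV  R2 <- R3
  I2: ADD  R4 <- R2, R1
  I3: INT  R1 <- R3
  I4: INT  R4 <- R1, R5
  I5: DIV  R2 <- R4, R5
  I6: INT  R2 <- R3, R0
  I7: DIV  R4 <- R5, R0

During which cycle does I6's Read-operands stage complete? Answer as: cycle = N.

cycle = 31

I1 -> (1, 2, 10, 11)
I2 -> (2, 12, 14, 15)  // RAW R2: wait I1 write@11
I3 -> (3, 4, 5, 13)  // WAR R1: wait I2 read@12
I4 -> (16, 17, 18, 19)  // WAW R4: wait I2 write@15
I5 -> (17, 20, 28, 29)  // RAW R4: wait I4 write@19
I6 -> (30, 31, 32, 33)  // WAW R2: wait I5 write@29
I7 -> (31, 32, 40, 41)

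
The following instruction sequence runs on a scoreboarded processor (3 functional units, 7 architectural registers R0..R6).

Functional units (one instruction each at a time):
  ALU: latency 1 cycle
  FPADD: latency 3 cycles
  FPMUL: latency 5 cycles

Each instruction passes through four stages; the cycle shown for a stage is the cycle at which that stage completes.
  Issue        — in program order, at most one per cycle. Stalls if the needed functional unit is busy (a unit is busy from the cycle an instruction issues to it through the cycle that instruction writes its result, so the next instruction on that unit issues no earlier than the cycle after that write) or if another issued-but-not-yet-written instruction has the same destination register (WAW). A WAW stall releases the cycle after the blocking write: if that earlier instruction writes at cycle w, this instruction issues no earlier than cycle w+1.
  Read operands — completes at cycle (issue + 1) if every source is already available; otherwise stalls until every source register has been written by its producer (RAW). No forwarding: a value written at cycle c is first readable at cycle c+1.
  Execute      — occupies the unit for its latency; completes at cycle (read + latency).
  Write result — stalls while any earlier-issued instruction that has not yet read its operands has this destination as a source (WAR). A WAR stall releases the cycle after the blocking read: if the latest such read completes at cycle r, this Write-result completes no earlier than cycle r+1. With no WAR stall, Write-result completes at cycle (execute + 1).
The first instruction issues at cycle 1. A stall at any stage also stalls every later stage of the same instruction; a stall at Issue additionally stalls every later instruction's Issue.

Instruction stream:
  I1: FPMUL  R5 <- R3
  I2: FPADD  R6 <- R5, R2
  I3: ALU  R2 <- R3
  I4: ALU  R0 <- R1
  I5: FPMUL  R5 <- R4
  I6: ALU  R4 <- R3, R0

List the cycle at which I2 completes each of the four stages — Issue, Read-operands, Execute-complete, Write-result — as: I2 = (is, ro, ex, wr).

I2 = (2, 9, 12, 13)

I1  is:1  ro:2  ex:7  wr:8
I2  is:2  ro:9  ex:12  wr:13  — RAW R5: wait I1 write@8
I3  is:3  ro:4  ex:5  wr:10  — WAR R2: wait I2 read@9
I4  is:11  ro:12  ex:13  wr:14  — struct: ALU busy until I3 writes@10
I5  is:12  ro:13  ex:18  wr:19
I6  is:15  ro:16  ex:17  wr:18  — struct: ALU busy until I4 writes@14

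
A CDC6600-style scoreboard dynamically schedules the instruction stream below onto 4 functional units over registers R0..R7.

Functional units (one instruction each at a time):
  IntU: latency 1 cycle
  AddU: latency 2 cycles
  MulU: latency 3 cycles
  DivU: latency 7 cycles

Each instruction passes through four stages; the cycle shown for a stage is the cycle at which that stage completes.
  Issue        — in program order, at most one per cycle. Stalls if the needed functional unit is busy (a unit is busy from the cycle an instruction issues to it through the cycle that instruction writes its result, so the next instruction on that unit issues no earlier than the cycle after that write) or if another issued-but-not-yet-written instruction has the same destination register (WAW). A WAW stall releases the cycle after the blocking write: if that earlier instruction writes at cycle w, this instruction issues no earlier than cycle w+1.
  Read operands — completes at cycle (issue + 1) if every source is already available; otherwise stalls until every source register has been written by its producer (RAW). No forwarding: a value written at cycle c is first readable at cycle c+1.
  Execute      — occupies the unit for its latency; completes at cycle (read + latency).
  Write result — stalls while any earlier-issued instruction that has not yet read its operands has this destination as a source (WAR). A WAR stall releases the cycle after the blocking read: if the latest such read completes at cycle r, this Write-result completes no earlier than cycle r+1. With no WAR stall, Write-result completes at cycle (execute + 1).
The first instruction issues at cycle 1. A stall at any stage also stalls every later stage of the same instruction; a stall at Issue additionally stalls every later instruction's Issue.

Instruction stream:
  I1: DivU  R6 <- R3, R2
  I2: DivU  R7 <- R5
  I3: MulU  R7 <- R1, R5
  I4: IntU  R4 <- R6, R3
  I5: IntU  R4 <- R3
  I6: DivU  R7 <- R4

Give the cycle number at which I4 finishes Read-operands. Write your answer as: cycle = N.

I1 -> (1, 2, 9, 10)
I2 -> (11, 12, 19, 20)  // struct: DivU busy until I1 writes@10
I3 -> (21, 22, 25, 26)  // WAW R7: wait I2 write@20
I4 -> (22, 23, 24, 25)
I5 -> (26, 27, 28, 29)  // struct: IntU busy until I4 writes@25
I6 -> (27, 30, 37, 38)  // RAW R4: wait I5 write@29

cycle = 23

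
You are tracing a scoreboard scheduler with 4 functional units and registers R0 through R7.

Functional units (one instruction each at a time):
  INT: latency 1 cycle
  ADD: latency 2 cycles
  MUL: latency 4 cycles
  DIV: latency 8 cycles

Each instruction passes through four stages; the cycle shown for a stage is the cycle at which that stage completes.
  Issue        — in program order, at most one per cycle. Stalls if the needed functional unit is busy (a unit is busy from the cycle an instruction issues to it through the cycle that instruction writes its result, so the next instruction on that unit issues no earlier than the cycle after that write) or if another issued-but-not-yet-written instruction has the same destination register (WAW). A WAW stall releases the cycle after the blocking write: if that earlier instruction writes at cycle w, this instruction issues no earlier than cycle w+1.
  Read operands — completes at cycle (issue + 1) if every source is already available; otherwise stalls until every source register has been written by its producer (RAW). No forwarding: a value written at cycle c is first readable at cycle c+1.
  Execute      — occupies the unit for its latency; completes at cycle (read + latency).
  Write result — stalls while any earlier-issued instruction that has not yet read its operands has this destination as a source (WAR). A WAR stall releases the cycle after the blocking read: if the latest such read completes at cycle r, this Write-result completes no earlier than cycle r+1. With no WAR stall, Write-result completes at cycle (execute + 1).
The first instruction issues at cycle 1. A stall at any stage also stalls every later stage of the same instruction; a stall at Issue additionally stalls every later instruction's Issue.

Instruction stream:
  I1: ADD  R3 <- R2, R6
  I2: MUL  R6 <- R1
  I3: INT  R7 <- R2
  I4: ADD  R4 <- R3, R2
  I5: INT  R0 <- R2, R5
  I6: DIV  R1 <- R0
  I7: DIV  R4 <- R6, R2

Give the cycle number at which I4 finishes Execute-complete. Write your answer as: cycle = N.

  I1 | 1 | 2 | 4 | 5
  I2 | 2 | 3 | 7 | 8
  I3 | 3 | 4 | 5 | 6
  I4 | 6 | 7 | 9 | 10   struct: ADD busy until I1 writes@5
  I5 | 7 | 8 | 9 | 10
  I6 | 8 | 11 | 19 | 20   RAW R0: wait I5 write@10
  I7 | 21 | 22 | 30 | 31   struct: DIV busy until I6 writes@20

cycle = 9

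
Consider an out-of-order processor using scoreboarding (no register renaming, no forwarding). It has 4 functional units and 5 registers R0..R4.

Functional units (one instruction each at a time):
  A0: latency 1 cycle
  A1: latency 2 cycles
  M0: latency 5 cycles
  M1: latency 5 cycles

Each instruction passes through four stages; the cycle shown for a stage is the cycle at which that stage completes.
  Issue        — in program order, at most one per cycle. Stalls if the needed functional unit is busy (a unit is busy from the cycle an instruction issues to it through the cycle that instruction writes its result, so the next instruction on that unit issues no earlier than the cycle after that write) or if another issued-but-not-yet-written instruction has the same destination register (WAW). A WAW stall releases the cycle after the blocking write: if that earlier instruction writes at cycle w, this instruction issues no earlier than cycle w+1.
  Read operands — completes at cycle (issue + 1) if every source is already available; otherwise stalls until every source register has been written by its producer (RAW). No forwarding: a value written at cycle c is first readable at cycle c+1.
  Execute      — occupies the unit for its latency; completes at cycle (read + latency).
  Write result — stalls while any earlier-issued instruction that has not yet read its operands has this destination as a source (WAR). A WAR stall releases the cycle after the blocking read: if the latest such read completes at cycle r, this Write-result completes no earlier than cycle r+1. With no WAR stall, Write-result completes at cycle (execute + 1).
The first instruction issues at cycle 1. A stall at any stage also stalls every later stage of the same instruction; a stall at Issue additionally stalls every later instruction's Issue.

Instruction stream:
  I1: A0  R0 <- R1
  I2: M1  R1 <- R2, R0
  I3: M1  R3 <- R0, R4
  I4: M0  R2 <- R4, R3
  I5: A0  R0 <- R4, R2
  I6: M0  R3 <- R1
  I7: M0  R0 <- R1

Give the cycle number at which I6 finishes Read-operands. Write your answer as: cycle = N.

c1: I1→A0
c2: I1 RO · I2→M1
c3: I1 EX
c4: I1 WR R0
c5: I2 RO
c10: I2 EX
c11: I2 WR R1
c12: I3→M1
c13: I3 RO · I4→M0
c14: I5→A0
c18: I3 EX
c19: I3 WR R3
c20: I4 RO
c25: I4 EX
c26: I4 WR R2
c27: I5 RO · I6→M0
c28: I5 EX · I6 RO
c29: I5 WR R0
c33: I6 EX
c34: I6 WR R3
c35: I7→M0
c36: I7 RO
c41: I7 EX
c42: I7 WR R0

cycle = 28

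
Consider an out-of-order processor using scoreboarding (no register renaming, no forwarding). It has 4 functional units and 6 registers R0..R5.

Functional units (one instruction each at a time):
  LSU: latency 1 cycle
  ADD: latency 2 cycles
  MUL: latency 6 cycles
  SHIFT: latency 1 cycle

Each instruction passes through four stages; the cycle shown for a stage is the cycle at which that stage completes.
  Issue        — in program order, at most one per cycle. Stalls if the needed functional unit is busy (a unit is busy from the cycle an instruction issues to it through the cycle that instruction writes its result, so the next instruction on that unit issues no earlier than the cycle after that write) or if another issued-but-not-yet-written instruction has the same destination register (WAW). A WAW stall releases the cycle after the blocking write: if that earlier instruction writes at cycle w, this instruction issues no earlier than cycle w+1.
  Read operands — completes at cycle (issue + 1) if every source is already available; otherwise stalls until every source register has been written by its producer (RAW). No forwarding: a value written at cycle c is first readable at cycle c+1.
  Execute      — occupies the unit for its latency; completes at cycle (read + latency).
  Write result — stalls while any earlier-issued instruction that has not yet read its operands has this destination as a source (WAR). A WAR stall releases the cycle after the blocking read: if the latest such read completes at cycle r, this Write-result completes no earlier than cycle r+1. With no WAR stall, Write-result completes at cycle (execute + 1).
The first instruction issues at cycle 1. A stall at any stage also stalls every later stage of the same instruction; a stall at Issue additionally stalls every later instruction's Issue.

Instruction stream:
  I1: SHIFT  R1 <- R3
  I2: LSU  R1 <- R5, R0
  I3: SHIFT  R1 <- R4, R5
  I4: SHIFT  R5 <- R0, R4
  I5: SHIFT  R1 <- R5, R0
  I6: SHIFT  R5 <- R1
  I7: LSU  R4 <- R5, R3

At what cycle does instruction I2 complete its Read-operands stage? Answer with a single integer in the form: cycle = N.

cycle = 6

c1: I1 dispatched to SHIFT
c2: I1 operands ready
c3: I1 complete
c4: R1←I1
c5: I2 dispatched to LSU
c6: I2 operands ready
c7: I2 complete
c8: R1←I2
c9: I3 dispatched to SHIFT
c10: I3 operands ready
c11: I3 complete
c12: R1←I3
c13: I4 dispatched to SHIFT
c14: I4 operands ready
c15: I4 complete
c16: R5←I4
c17: I5 dispatched to SHIFT
c18: I5 operands ready
c19: I5 complete
c20: R1←I5
c21: I6 dispatched to SHIFT
c22: I6 operands ready, I7 dispatched to LSU
c23: I6 complete
c24: R5←I6
c25: I7 operands ready
c26: I7 complete
c27: R4←I7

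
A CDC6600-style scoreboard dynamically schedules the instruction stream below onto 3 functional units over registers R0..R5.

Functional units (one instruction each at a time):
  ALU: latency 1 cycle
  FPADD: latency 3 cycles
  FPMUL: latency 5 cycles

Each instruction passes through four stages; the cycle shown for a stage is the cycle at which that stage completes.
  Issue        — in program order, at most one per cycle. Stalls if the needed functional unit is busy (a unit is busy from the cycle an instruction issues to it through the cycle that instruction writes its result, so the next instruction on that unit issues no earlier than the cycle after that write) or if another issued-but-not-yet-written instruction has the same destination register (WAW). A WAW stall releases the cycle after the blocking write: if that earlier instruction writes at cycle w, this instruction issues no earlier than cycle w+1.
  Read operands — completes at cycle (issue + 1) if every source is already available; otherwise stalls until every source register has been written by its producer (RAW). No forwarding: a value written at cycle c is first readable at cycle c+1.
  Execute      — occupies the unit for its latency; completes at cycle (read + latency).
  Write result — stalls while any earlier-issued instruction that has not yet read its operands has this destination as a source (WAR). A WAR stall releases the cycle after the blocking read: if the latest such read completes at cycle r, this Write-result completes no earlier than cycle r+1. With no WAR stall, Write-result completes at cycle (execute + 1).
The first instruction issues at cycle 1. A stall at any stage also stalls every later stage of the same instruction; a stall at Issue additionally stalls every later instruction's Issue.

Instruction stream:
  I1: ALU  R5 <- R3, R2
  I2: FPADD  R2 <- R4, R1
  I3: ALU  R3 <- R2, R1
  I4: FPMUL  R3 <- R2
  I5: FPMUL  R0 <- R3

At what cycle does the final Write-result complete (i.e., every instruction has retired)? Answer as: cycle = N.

cycle = 26

  I1 | 1 | 2 | 3 | 4
  I2 | 2 | 3 | 6 | 7
  I3 | 5 | 8 | 9 | 10   struct: ALU busy until I1 writes@4 · RAW R2: wait I2 write@7
  I4 | 11 | 12 | 17 | 18   WAW R3: wait I3 write@10
  I5 | 19 | 20 | 25 | 26   struct: FPMUL busy until I4 writes@18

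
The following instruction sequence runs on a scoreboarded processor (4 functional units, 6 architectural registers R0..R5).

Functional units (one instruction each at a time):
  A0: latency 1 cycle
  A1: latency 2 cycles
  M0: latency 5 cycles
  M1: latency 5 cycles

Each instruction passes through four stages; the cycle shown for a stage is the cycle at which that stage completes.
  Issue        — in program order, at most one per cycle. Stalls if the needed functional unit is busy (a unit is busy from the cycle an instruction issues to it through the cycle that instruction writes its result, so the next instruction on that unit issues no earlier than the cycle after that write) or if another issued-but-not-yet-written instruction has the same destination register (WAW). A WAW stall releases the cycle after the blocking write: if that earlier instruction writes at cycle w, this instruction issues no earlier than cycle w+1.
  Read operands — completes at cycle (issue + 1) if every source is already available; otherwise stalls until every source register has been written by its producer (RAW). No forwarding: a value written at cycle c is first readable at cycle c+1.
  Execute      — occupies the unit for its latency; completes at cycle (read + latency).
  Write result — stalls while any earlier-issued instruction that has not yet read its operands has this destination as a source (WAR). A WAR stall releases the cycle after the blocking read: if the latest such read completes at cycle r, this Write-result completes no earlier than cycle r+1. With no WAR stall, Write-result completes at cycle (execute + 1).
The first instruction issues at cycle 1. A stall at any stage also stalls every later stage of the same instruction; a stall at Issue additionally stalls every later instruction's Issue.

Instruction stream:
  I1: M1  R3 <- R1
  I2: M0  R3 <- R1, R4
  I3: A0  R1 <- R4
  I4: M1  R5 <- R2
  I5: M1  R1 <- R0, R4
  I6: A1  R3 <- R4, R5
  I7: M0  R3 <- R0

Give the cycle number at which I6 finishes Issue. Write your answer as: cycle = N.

c1: I1 issues→M1
c2: I1 reads
c7: I1 exec-done
c8: I1 writes R3
c9: I2 issues→M0
c10: I2 reads | I3 issues→A0
c11: I3 reads | I4 issues→M1
c12: I3 exec-done | I4 reads
c13: I3 writes R1
c15: I2 exec-done
c16: I2 writes R3
c17: I4 exec-done
c18: I4 writes R5
c19: I5 issues→M1
c20: I5 reads | I6 issues→A1
c21: I6 reads
c23: I6 exec-done
c24: I6 writes R3
c25: I5 exec-done | I7 issues→M0
c26: I5 writes R1 | I7 reads
c31: I7 exec-done
c32: I7 writes R3

cycle = 20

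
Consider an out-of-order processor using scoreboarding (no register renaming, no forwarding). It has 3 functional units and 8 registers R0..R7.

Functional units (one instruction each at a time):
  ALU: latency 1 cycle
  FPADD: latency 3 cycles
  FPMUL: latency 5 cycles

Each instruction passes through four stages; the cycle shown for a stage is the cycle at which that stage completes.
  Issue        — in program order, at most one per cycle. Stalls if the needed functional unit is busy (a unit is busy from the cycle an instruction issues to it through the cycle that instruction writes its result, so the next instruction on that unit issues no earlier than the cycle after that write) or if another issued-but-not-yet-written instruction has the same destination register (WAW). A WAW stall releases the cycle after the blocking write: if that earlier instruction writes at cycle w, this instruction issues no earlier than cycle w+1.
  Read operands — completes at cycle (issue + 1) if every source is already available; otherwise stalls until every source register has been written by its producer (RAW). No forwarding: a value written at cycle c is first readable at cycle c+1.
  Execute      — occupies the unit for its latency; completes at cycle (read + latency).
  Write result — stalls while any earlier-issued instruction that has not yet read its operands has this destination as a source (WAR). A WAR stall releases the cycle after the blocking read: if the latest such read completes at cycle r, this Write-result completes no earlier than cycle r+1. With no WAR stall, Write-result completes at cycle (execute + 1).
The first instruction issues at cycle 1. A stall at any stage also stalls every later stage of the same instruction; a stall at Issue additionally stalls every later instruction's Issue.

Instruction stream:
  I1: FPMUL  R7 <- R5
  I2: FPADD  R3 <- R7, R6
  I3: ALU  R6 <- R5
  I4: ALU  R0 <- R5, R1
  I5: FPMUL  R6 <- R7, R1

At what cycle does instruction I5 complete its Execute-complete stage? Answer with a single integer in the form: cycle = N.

I1 -> (1, 2, 7, 8)
I2 -> (2, 9, 12, 13)  // RAW R7: wait I1 write@8
I3 -> (3, 4, 5, 10)  // WAR R6: wait I2 read@9
I4 -> (11, 12, 13, 14)  // struct: ALU busy until I3 writes@10
I5 -> (12, 13, 18, 19)

cycle = 18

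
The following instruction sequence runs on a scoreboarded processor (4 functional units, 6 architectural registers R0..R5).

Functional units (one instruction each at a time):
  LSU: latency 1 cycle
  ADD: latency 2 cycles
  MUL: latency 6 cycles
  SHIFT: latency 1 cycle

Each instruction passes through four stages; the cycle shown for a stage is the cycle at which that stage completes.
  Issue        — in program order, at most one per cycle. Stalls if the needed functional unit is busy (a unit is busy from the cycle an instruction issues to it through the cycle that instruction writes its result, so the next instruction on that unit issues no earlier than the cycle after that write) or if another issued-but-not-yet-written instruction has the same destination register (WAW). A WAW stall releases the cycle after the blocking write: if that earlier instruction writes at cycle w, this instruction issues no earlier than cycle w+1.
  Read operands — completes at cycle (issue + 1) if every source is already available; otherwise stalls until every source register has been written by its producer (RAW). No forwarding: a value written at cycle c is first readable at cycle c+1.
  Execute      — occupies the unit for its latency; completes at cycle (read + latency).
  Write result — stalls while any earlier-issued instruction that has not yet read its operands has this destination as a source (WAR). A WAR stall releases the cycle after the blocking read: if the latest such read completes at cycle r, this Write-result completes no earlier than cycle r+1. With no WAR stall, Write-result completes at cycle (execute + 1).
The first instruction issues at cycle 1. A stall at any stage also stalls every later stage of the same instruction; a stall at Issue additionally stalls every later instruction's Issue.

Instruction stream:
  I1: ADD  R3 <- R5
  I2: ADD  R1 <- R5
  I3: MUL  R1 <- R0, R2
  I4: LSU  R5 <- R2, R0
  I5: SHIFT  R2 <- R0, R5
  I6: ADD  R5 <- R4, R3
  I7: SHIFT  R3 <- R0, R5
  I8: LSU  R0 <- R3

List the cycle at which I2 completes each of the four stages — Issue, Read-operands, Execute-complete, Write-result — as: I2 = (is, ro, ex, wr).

I2 = (6, 7, 9, 10)

I1  is:1  ro:2  ex:4  wr:5
I2  is:6  ro:7  ex:9  wr:10  — struct: ADD busy until I1 writes@5
I3  is:11  ro:12  ex:18  wr:19  — WAW R1: wait I2 write@10
I4  is:12  ro:13  ex:14  wr:15
I5  is:13  ro:16  ex:17  wr:18  — RAW R5: wait I4 write@15
I6  is:16  ro:17  ex:19  wr:20  — WAW R5: wait I4 write@15
I7  is:19  ro:21  ex:22  wr:23  — struct: SHIFT busy until I5 writes@18, RAW R5: wait I6 write@20
I8  is:20  ro:24  ex:25  wr:26  — RAW R3: wait I7 write@23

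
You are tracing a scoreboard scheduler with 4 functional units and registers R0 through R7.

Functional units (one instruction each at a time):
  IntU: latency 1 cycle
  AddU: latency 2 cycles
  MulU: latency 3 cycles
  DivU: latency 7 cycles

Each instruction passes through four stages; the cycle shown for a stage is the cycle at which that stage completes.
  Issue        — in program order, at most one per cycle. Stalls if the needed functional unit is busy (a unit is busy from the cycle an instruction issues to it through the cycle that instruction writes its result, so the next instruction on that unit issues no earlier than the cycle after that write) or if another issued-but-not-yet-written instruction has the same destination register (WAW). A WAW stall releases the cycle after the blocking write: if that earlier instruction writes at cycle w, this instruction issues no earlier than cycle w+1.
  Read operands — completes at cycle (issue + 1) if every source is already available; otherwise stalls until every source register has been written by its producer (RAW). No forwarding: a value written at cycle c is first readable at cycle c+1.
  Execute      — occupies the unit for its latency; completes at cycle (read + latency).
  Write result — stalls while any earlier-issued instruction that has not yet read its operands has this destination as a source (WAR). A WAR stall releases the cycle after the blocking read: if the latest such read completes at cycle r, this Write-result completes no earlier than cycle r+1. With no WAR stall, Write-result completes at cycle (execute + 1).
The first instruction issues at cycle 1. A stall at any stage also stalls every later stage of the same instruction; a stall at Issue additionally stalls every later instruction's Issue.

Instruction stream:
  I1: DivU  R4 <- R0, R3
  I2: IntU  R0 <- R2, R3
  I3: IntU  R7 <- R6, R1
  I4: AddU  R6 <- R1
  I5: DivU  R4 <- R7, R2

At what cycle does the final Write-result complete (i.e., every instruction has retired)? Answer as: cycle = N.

cycle = 20

[1] I1 issues→DivU
[2] I1 reads | I2 issues→IntU
[3] I2 reads
[4] I2 exec-done
[5] I2 writes R0
[6] I3 issues→IntU
[7] I3 reads | I4 issues→AddU
[8] I3 exec-done | I4 reads
[9] I1 exec-done | I3 writes R7
[10] I1 writes R4 | I4 exec-done
[11] I4 writes R6 | I5 issues→DivU
[12] I5 reads
[19] I5 exec-done
[20] I5 writes R4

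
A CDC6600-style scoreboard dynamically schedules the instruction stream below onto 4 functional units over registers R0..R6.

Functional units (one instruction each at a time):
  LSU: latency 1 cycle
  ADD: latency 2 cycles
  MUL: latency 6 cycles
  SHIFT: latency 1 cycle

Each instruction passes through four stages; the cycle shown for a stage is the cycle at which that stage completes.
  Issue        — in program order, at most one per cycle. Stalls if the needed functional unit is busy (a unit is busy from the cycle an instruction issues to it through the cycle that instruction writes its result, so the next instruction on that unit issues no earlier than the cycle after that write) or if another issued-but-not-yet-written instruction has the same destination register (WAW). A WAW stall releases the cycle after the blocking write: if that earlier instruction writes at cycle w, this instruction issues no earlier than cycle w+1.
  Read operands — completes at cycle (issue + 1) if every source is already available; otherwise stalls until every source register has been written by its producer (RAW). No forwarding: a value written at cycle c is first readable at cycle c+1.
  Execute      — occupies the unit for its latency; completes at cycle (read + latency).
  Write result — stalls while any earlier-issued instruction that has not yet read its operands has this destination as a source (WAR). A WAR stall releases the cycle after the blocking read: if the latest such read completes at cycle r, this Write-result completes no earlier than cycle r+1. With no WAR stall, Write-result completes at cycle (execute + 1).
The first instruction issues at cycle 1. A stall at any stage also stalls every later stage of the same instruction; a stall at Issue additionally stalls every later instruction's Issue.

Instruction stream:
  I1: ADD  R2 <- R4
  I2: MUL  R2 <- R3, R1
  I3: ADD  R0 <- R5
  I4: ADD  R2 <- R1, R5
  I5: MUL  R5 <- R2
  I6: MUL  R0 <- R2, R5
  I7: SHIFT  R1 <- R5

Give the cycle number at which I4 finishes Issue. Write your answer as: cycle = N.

cycle = 15

I1: IS=1 RO=2 EX=4 WR=5
I2: IS=6 RO=7 EX=13 WR=14  [WAW R2: wait I1 write@5]
I3: IS=7 RO=8 EX=10 WR=11
I4: IS=15 RO=16 EX=18 WR=19  [WAW R2: wait I2 write@14]
I5: IS=16 RO=20 EX=26 WR=27  [RAW R2: wait I4 write@19]
I6: IS=28 RO=29 EX=35 WR=36  [struct: MUL busy until I5 writes@27]
I7: IS=29 RO=30 EX=31 WR=32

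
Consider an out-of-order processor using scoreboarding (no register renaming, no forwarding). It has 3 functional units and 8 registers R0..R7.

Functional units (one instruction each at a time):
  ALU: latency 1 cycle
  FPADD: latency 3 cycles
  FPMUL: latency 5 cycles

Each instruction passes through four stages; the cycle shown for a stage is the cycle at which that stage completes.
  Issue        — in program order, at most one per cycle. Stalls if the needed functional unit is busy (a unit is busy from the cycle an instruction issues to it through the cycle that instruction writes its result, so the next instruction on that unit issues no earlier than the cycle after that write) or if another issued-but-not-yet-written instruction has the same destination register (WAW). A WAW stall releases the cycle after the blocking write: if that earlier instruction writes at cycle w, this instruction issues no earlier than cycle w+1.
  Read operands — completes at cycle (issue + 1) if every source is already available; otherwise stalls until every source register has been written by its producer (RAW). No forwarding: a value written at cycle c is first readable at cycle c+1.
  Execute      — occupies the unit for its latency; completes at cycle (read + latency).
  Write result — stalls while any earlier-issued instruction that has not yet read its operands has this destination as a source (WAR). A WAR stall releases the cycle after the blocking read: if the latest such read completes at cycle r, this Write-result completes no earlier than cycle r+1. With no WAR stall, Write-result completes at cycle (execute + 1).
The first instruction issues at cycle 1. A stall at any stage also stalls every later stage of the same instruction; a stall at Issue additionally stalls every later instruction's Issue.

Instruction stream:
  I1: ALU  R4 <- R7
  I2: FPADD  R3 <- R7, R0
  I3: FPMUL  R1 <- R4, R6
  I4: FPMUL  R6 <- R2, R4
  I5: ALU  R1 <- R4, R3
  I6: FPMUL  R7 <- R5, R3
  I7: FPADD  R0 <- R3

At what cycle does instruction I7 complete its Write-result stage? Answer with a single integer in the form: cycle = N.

cycle = 26

I1: IS=1 RO=2 EX=3 WR=4
I2: IS=2 RO=3 EX=6 WR=7
I3: IS=3 RO=5 EX=10 WR=11  [RAW R4: wait I1 write@4]
I4: IS=12 RO=13 EX=18 WR=19  [struct: FPMUL busy until I3 writes@11]
I5: IS=13 RO=14 EX=15 WR=16
I6: IS=20 RO=21 EX=26 WR=27  [struct: FPMUL busy until I4 writes@19]
I7: IS=21 RO=22 EX=25 WR=26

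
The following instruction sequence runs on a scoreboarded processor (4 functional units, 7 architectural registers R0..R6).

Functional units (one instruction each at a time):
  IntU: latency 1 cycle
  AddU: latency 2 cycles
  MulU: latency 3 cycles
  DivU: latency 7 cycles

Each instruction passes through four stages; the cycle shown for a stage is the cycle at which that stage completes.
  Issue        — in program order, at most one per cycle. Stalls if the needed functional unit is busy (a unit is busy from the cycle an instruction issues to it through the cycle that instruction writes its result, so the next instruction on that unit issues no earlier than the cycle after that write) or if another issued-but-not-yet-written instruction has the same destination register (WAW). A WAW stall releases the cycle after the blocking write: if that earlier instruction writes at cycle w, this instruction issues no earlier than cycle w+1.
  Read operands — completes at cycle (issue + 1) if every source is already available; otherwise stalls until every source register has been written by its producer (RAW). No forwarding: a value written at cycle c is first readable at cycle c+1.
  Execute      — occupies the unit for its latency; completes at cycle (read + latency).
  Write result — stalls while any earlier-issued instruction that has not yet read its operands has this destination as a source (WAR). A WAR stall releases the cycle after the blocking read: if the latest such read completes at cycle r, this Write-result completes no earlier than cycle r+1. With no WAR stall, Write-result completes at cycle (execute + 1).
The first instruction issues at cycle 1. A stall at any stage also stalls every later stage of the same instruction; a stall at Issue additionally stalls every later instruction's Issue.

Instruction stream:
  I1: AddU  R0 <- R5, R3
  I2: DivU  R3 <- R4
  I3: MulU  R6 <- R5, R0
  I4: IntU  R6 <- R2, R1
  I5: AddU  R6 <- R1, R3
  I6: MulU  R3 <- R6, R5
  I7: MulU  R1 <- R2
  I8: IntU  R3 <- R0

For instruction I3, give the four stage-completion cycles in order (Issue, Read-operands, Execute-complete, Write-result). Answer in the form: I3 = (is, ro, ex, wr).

I3 = (3, 6, 9, 10)

[1] I1 issues→AddU
[2] I1 reads | I2 issues→DivU
[3] I2 reads | I3 issues→MulU
[4] I1 exec-done
[5] I1 writes R0
[6] I3 reads
[9] I3 exec-done
[10] I2 exec-done | I3 writes R6
[11] I2 writes R3 | I4 issues→IntU
[12] I4 reads
[13] I4 exec-done
[14] I4 writes R6
[15] I5 issues→AddU
[16] I5 reads | I6 issues→MulU
[18] I5 exec-done
[19] I5 writes R6
[20] I6 reads
[23] I6 exec-done
[24] I6 writes R3
[25] I7 issues→MulU
[26] I7 reads | I8 issues→IntU
[27] I8 reads
[28] I8 exec-done
[29] I7 exec-done | I8 writes R3
[30] I7 writes R1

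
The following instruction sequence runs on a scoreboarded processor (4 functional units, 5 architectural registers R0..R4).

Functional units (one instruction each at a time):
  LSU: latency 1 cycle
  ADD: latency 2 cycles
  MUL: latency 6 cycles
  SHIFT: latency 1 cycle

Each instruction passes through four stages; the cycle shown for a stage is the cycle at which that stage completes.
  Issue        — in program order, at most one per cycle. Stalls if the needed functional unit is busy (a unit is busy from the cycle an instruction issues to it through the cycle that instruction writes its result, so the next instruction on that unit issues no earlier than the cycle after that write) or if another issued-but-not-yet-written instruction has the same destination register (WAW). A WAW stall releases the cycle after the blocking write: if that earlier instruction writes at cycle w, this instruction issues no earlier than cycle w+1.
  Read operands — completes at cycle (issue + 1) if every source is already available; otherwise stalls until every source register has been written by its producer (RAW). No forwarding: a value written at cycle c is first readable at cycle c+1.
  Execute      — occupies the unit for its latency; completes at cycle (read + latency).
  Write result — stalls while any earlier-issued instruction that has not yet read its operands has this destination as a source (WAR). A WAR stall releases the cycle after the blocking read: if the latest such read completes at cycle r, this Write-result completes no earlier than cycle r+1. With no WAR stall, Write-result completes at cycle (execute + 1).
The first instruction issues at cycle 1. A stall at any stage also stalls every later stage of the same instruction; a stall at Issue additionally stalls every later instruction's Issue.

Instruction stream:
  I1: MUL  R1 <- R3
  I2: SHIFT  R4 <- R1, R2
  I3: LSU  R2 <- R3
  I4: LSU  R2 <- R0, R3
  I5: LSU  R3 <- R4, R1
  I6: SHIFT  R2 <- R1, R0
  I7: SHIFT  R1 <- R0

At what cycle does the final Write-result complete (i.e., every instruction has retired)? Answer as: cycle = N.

cycle = 24

[1] I1 dispatched to MUL
[2] I1 operands ready · I2 dispatched to SHIFT
[3] I3 dispatched to LSU
[4] I3 operands ready
[5] I3 complete
[8] I1 complete
[9] R1←I1
[10] I2 operands ready
[11] I2 complete · R2←I3
[12] R4←I2 · I4 dispatched to LSU
[13] I4 operands ready
[14] I4 complete
[15] R2←I4
[16] I5 dispatched to LSU
[17] I5 operands ready · I6 dispatched to SHIFT
[18] I5 complete · I6 operands ready
[19] R3←I5 · I6 complete
[20] R2←I6
[21] I7 dispatched to SHIFT
[22] I7 operands ready
[23] I7 complete
[24] R1←I7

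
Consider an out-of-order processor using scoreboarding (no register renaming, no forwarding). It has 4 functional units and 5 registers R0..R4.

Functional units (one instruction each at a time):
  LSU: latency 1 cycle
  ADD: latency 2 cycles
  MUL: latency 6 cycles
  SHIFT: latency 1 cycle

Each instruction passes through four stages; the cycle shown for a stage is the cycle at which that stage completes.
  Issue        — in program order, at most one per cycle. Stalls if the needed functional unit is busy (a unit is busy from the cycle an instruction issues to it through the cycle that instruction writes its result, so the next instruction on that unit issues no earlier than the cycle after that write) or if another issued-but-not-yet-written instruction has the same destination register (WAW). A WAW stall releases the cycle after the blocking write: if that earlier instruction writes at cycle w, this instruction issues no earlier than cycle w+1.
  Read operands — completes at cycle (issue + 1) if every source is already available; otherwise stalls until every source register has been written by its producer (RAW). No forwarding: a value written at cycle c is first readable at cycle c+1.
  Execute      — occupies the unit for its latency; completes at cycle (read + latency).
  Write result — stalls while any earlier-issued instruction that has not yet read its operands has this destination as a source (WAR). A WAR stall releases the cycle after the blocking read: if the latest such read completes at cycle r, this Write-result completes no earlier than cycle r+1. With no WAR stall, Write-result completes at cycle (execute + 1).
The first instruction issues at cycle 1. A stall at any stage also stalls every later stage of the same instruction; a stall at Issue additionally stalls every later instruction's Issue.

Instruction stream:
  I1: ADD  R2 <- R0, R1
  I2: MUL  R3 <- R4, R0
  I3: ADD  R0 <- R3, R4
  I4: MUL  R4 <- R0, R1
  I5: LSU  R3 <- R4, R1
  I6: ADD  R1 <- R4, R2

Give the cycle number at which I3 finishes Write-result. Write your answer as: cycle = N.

cycle = 14

I1: IS=1 RO=2 EX=4 WR=5
I2: IS=2 RO=3 EX=9 WR=10
I3: IS=6 RO=11 EX=13 WR=14  [struct: ADD busy until I1 writes@5; RAW R3: wait I2 write@10]
I4: IS=11 RO=15 EX=21 WR=22  [struct: MUL busy until I2 writes@10; RAW R0: wait I3 write@14]
I5: IS=12 RO=23 EX=24 WR=25  [RAW R4: wait I4 write@22]
I6: IS=15 RO=23 EX=25 WR=26  [struct: ADD busy until I3 writes@14; RAW R4: wait I4 write@22]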